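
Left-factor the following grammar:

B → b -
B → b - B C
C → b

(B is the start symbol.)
Left-factoring transforms A → αβ₁ | αβ₂ into A → αA' and A' → β₁ | β₂
(α is the longest common prefix among the alternatives). Repeat until
no nonterminal has two alternatives with a common prefix.

Round 1: B has alternatives sharing prefix 'b -'. Introduce B': B → b - B'
  Add: B' → ε
  Add: B' → B C

No remaining common prefixes — done.

Resulting grammar:
B → b - B'
B' → ε
B' → B C
C → b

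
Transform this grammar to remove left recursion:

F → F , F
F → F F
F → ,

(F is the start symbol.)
F is directly left-recursive. The standard transformation for
  A → A α₁ | ... | A α_m | β₁ | ... | β_n
is
  A  → β₁ A' | ... | β_n A'
  A' → α₁ A' | ... | α_m A' | ε

F → , becomes F → , F'
F → F , F becomes F' → , F F'
F → F F becomes F' → F F'
Add F' → ε

Resulting grammar:
F → , F'
F' → , F F'
F' → F F'
F' → ε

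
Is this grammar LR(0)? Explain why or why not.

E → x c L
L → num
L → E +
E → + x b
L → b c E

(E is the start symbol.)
Augment with E' → E and build the canonical LR(0) collection (I0 = CLOSURE({[E' → . E]}), then GOTO on every symbol after a dot until no new states appear). It has 14 states:
  I0: { [E → . + x b], [E → . x c L], [E' → . E] }  — shift
  I1: { [E → + . x b] }  — shift
  I2: { [E' → E .] }  — accept
  I3: { [E → x . c L] }  — shift
  I4: { [E → . + x b], [E → . x c L], [E → x c . L], [L → . E +], [L → . b c E], [L → . num] }  — shift
  I5: { [L → E . +] }  — shift
  I6: { [E → x c L .] }  — reduce
  I7: { [L → b . c E] }  — shift
  I8: { [L → num .] }  — reduce
  I9: { [E → . + x b], [E → . x c L], [L → b c . E] }  — shift
  I10: { [L → b c E .] }  — reduce
  I11: { [L → E + .] }  — reduce
  I12: { [E → + x . b] }  — shift
  I13: { [E → + x b .] }  — reduce

Every state is either a pure shift/goto state or contains exactly one complete item and nothing to shift — no conflicts. The grammar is LR(0).

Answer: Yes, the grammar is LR(0)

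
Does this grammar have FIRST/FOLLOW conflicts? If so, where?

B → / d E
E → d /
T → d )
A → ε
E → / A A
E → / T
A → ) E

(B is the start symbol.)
Nullable non-terminals: A.

A: nullable alternative(s) A → ε; FOLLOW(A) = { $, ')' }
  A → ε: FIRST \ {ε} = { } — this is the only nullable alternative, skip
  A → ) E: FIRST \ {ε} = { ')' } — overlaps FOLLOW(A) on { ')' }: CONFLICT

B, E, T have no nullable alternative, so no FIRST/FOLLOW check is needed there.

So the grammar has 1 FIRST/FOLLOW conflict (marked CONFLICT above).

Answer: Yes. A → ')' E with FOLLOW(A) on { ')' }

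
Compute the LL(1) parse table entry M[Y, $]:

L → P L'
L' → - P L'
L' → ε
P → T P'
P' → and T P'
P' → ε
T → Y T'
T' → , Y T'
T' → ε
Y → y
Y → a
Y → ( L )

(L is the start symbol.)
To find M[Y, $], we find productions for Y where $ is in the predict set (PREDICT(N → α) = (FIRST(α) \ {ε}) ∪ (FOLLOW(N) if α ⇒* ε)).

Y → y: PREDICT = { 'y' }
Y → a: PREDICT = { 'a' }
Y → ( L ): PREDICT = { '(' }

M[Y, $] is empty (no production applies)

Answer: Empty (error entry)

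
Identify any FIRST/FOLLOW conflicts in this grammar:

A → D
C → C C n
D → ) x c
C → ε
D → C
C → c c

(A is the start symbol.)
A FIRST/FOLLOW conflict occurs when a non-terminal N has a nullable alternative N → β (β ⇒* ε) and another alternative N → α with FIRST(α) ∩ FOLLOW(N) ≠ ∅: on such a lookahead the parser cannot decide between expanding α and letting N vanish via β.

Nullable non-terminals: A, C, D.
FIRST sets used below: FIRST(C) = { 'c', 'n', ε }
A has a nullable alternative but only one production, so nothing to check.

C: nullable alternative(s) C → ε; FOLLOW(C) = { $, 'c', 'n' }
  C → C C n: FIRST \ {ε} = { 'c', 'n' } — overlaps FOLLOW(C) on { 'c', 'n' }: CONFLICT
  C → ε: FIRST \ {ε} = { } — this is the only nullable alternative, skip
  C → c c: FIRST \ {ε} = { 'c' } — overlaps FOLLOW(C) on { 'c' }: CONFLICT

D: nullable alternative(s) D → C; FOLLOW(D) = { $ }
  D → ) x c: FIRST \ {ε} = { ')' } — disjoint from FOLLOW(D)
  D → C: FIRST \ {ε} = { 'c', 'n' } — this is the only nullable alternative, skip

So the grammar has 2 FIRST/FOLLOW conflicts (marked CONFLICT above).

Answer: Yes. C → C C n with FOLLOW(C) on { 'c', 'n' }; C → c c with FOLLOW(C) on { 'c' }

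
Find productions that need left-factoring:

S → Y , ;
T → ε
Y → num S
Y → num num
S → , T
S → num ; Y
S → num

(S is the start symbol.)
Yes, S has productions with common prefix 'num'; Y has productions with common prefix 'num'

Left-factoring is needed when two productions for the same non-terminal
share a common prefix on the right-hand side.

Productions for S:
  S → Y , ;
  S → , T
  S → num ; Y
  S → num
Productions for Y:
  Y → num S
  Y → num num

Found common prefix 'num' in productions for S
Found common prefix 'num' in productions for Y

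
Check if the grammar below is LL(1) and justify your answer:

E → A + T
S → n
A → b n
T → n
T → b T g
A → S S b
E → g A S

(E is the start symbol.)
Yes, the grammar is LL(1).

A grammar is LL(1) if for each non-terminal N with multiple productions, the predict sets of those productions are pairwise disjoint, where PREDICT(N → α) = (FIRST(α) \ {ε}) ∪ (FOLLOW(N) if α ⇒* ε).

Relevant sets:
  FIRST(A) = { 'b', 'n' }
  FIRST(S) = { 'n' }

For E:
  PREDICT(E → A '+' T) = { 'b', 'n' }
  PREDICT(E → g A S) = { 'g' }
For A:
  PREDICT(A → b n) = { 'b' }
  PREDICT(A → S S b) = { 'n' }
For T:
  PREDICT(T → n) = { 'n' }
  PREDICT(T → b T g) = { 'b' }
S has a single production, so nothing to check there.

All predict sets are disjoint. The grammar IS LL(1).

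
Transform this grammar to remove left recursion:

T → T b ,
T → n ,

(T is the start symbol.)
T → n , T'
T' → b , T'
T' → ε

T is directly left-recursive. The standard transformation for
  A → A α₁ | ... | A α_m | β₁ | ... | β_n
is
  A  → β₁ A' | ... | β_n A'
  A' → α₁ A' | ... | α_m A' | ε

T → n , becomes T → n , T'
T → T b , becomes T' → b , T'
Add T' → ε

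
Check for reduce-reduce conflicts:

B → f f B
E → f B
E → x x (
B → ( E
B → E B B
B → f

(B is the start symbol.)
A reduce-reduce conflict occurs when an LR(0) state has two complete items [A → α .] and [B → β .] — both call for a reduction, and with no lookahead the parser cannot choose between them.

Augment with B' → B and build the canonical LR(0) collection (I0 = CLOSURE({[B' → . B]}), then GOTO on every symbol after a dot until no new states appear). It has 15 states:
  I0: { [B → . ( E], [B → . E B B], [B → . f f B], [B → . f], [B' → . B], [E → . f B], [E → . x x (] }  — shift
  I1: { [B → ( . E], [E → . f B], [E → . x x (] }  — shift
  I2: { [B' → B .] }  — accept
  I3: { [B → . ( E], [B → . E B B], [B → . f f B], [B → . f], [B → E . B B], [E → . f B], [E → . x x (] }  — shift
  I4: { [B → . ( E], [B → . E B B], [B → . f f B], [B → . f], [B → f . f B], [B → f .], [E → . f B], [E → . x x (], [E → f . B] }  — shift, reduce
  I5: { [E → x . x (] }  — shift
  I6: { [E → x x . (] }  — shift
  I7: { [E → x x ( .] }  — reduce
  I8: { [E → f B .] }  — reduce
  I9: { [B → . ( E], [B → . E B B], [B → . f f B], [B → . f], [B → f . f B], [B → f .], [B → f f . B], [E → . f B], [E → . x x (], [E → f . B] }  — shift, reduce
  I10: { [B → f f B .], [E → f B .] }  — 2 reduces
  I11: { [B → . ( E], [B → . E B B], [B → . f f B], [B → . f], [B → E B . B], [E → . f B], [E → . x x (] }  — shift
  I12: { [B → E B B .] }  — reduce
  I13: { [B → ( E .] }  — reduce
  I14: { [B → . ( E], [B → . E B B], [B → . f f B], [B → . f], [E → . f B], [E → . x x (], [E → f . B] }  — shift

I10 contains complete items [B → f f B .], [E → f B .] — reduce-reduce conflict.

Answer: Yes — I10: [B → f f B .] vs [E → f B .]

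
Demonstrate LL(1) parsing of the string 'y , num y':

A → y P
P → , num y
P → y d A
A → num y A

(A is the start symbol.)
LL(1) parsing maintains a stack (initially the start symbol over $) and the input. At each step: if the stack top is a terminal, match it against the current input token; if it is a non-terminal N, replace it with the RHS of M[N, lookahead] (the unique production whose predict set contains the lookahead).

Stack is shown with the top on the left.

Stack      Input        Action
------------------------------
A $        y , num y $  output A → y P
y P $      y , num y $  match 'y'
P $        , num y $    output P → , num y
, num y $  , num y $    match ','
num y $    num y $      match 'num'
y $        y $          match 'y'
$          $            accept

The string is accepted.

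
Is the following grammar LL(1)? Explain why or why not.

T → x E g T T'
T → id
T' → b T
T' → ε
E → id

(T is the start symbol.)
A grammar is LL(1) if for each non-terminal N with multiple productions, the predict sets of those productions are pairwise disjoint, where PREDICT(N → α) = (FIRST(α) \ {ε}) ∪ (FOLLOW(N) if α ⇒* ε).

Relevant sets:
  FOLLOW(T') = { $, 'b' }

For T:
  PREDICT(T → x E g T T') = { 'x' }
  PREDICT(T → id) = { 'id' }
For T':
  PREDICT(T' → b T) = { 'b' }
  PREDICT(T' → ε) = { $, 'b' }
E has a single production, so nothing to check there.

Conflict found: Predict set conflict for T': { 'b' }
The grammar is NOT LL(1).

Answer: No. Predict set conflict for T': { 'b' }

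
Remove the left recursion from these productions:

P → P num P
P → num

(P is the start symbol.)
P is directly left-recursive. The standard transformation for
  A → A α₁ | ... | A α_m | β₁ | ... | β_n
is
  A  → β₁ A' | ... | β_n A'
  A' → α₁ A' | ... | α_m A' | ε

P → num becomes P → num P'
P → P num P becomes P' → num P P'
Add P' → ε

Resulting grammar:
P → num P'
P' → num P P'
P' → ε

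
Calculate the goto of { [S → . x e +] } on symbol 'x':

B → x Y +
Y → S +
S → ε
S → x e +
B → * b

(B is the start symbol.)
GOTO(I, 'x') = CLOSURE({ [A → αX.β] : [A → α.Xβ] ∈ I, X = 'x' })

Items with dot before 'x', with the dot advanced:
  [S → . x e +] → [S → x . e +]
Closure adds nothing (no advanced item has the dot before a non-terminal).

GOTO = { [S → x . e +] }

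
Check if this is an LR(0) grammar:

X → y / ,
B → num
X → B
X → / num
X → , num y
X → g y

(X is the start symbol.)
Yes, the grammar is LR(0)

Augment with X' → X and build the canonical LR(0) collection (I0 = CLOSURE({[X' → . X]}), then GOTO on every symbol after a dot until no new states appear). It has 14 states:
  I0: { [B → . num], [X → . , num y], [X → . / num], [X → . B], [X → . g y], [X → . y / ,], [X' → . X] }  — shift
  I1: { [X → , . num y] }  — shift
  I2: { [X → / . num] }  — shift
  I3: { [X → B .] }  — reduce
  I4: { [X' → X .] }  — accept
  I5: { [X → g . y] }  — shift
  I6: { [B → num .] }  — reduce
  I7: { [X → y . / ,] }  — shift
  I8: { [X → y / . ,] }  — shift
  I9: { [X → y / , .] }  — reduce
  I10: { [X → g y .] }  — reduce
  I11: { [X → / num .] }  — reduce
  I12: { [X → , num . y] }  — shift
  I13: { [X → , num y .] }  — reduce

Every state is either a pure shift/goto state or contains exactly one complete item and nothing to shift — no conflicts. The grammar is LR(0).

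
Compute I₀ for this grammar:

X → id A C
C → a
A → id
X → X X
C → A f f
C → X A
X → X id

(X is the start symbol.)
{ [X → . X X], [X → . X id], [X → . id A C], [X' → . X] }

First, augment the grammar with X' → X
I₀ = CLOSURE({ [X' → . X] }):
  [X' → . X] has the dot before X: add [X → . id A C], [X → . X X], [X → . X id]
No further items can be added.

I₀ = { [X → . X X], [X → . X id], [X → . id A C], [X' → . X] }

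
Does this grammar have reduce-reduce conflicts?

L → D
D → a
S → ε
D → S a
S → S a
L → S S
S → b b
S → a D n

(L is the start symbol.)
A reduce-reduce conflict occurs when an LR(0) state has two complete items [A → α .] and [B → β .] — both call for a reduction, and with no lookahead the parser cannot choose between them.

Augment with L' → L and build the canonical LR(0) collection (I0 = CLOSURE({[L' → . L]}), then GOTO on every symbol after a dot until no new states appear). It has 14 states:
  I0: { [D → . S a], [D → . a], [L → . D], [L → . S S], [L' → . L], [S → . S a], [S → . a D n], [S → . b b], [S → .] }  — shift, reduce
  I1: { [L → D .] }  — reduce
  I2: { [L' → L .] }  — accept
  I3: { [D → S . a], [L → S . S], [S → . S a], [S → . a D n], [S → . b b], [S → .], [S → S . a] }  — shift, reduce
  I4: { [D → . S a], [D → . a], [D → a .], [S → . S a], [S → . a D n], [S → . b b], [S → .], [S → a . D n] }  — shift, 2 reduces
  I5: { [S → b . b] }  — shift
  I6: { [S → b b .] }  — reduce
  I7: { [S → a D . n] }  — shift
  I8: { [D → S . a], [S → S . a] }  — shift
  I9: { [D → S a .], [S → S a .] }  — 2 reduces
  I10: { [S → a D n .] }  — reduce
  I11: { [L → S S .], [S → S . a] }  — shift, reduce
  I12: { [D → . S a], [D → . a], [D → S a .], [S → . S a], [S → . a D n], [S → . b b], [S → .], [S → S a .], [S → a . D n] }  — shift, 3 reduces
  I13: { [S → S a .] }  — reduce

I4 contains complete items [D → a .], [S → .] — reduce-reduce conflict.
I9 contains complete items [D → S a .], [S → S a .] — reduce-reduce conflict.
I12 contains complete items [D → S a .], [S → .], [S → S a .] — reduce-reduce conflict.

Answer: Yes — I4: [D → a .] vs [S → .]; I9: [D → S a .] vs [S → S a .]; I12: [D → S a .] vs [S → .]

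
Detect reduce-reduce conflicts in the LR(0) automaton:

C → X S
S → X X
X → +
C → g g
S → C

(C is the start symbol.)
A reduce-reduce conflict occurs when an LR(0) state has two complete items [A → α .] and [B → β .] — both call for a reduction, and with no lookahead the parser cannot choose between them.

Augment with C' → C and build the canonical LR(0) collection (I0 = CLOSURE({[C' → . C]}), then GOTO on every symbol after a dot until no new states appear). It has 10 states:
  I0: { [C → . X S], [C → . g g], [C' → . C], [X → . +] }  — shift
  I1: { [X → + .] }  — reduce
  I2: { [C' → C .] }  — accept
  I3: { [C → . X S], [C → . g g], [C → X . S], [S → . C], [S → . X X], [X → . +] }  — shift
  I4: { [C → g . g] }  — shift
  I5: { [C → g g .] }  — reduce
  I6: { [S → C .] }  — reduce
  I7: { [C → X S .] }  — reduce
  I8: { [C → . X S], [C → . g g], [C → X . S], [S → . C], [S → . X X], [S → X . X], [X → . +] }  — shift
  I9: { [C → . X S], [C → . g g], [C → X . S], [S → . C], [S → . X X], [S → X . X], [S → X X .], [X → . +] }  — shift, reduce

No state contains more than one complete item.

Answer: No reduce-reduce conflicts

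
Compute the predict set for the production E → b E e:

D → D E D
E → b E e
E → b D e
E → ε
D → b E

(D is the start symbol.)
PREDICT(E → b E e) = (FIRST(RHS) \ {ε}) ∪ (FOLLOW(E) if ε ∈ FIRST(RHS), i.e. RHS ⇒* ε)
FIRST(b E e) = { 'b' }
ε ∉ FIRST(b E e), so FOLLOW(E) is not added.
PREDICT(E → b E e) = { 'b' }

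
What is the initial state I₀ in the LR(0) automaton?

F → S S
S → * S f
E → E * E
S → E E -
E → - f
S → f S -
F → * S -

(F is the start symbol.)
First, augment the grammar with F' → F
I₀ = CLOSURE({ [F' → . F] }):
  [F' → . F] has the dot before F: add [F → . S S], [F → . * S -]
  [F → . S S] has the dot before S: add [S → . * S f], [S → . E E -], [S → . f S -]
  [S → . E E -] has the dot before E: add [E → . E * E], [E → . - f]
No further items can be added.

I₀ = { [E → . - f], [E → . E * E], [F → . * S -], [F → . S S], [F' → . F], [S → . * S f], [S → . E E -], [S → . f S -] }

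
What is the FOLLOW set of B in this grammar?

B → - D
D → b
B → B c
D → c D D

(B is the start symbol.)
To compute FOLLOW(B), find every occurrence of B on a right-hand side N → α B β: add FIRST(β) \ {ε}, and if β is empty or nullable also add FOLLOW(N). Iterate to a fixed point.

B is the start symbol, so $ ∈ FOLLOW(B).
In B → B c: B is followed by c, add FIRST(c) \ {ε} = { 'c' }

Taking the union: FOLLOW(B) = { $, 'c' }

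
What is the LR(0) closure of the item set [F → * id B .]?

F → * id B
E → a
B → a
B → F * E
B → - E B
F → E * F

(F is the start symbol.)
Start with: [F → * id B .]
The dot is at the end, so nothing is added.

CLOSURE = { [F → * id B .] }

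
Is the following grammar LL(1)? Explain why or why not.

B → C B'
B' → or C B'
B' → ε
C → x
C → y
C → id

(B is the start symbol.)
Yes, the grammar is LL(1).

Relevant sets:
  FOLLOW(B') = { $ }

For B':
  PREDICT(B' → or C B') = { 'or' }
  PREDICT(B' → ε) = { $ }
For C:
  PREDICT(C → x) = { 'x' }
  PREDICT(C → y) = { 'y' }
  PREDICT(C → id) = { 'id' }
B has a single production, so nothing to check there.

All predict sets are disjoint. The grammar IS LL(1).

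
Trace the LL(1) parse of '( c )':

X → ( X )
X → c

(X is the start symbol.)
Stack is shown with the top on the left.

Stack    Input    Action
------------------------
X $      ( c ) $  output X → ( X )
( X ) $  ( c ) $  match '('
X ) $    c ) $    output X → c
c ) $    c ) $    match 'c'
) $      ) $      match ')'
$        $        accept

The string is accepted.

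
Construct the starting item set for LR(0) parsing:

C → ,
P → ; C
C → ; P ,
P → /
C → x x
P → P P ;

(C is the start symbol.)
First, augment the grammar with C' → C
I₀ = CLOSURE({ [C' → . C] }):
  [C' → . C] has the dot before C: add [C → . ,], [C → . ; P ,], [C → . x x]
No further items can be added.

I₀ = { [C → . ,], [C → . ; P ,], [C → . x x], [C' → . C] }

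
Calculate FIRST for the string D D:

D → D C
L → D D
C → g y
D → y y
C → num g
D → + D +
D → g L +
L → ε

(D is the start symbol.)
FIRST sets of the non-terminals involved (from the grammar, by fixed-point iteration):
  FIRST(D) = { '+', 'g', 'y' }

To compute FIRST(D D), process the symbols left to right:
Symbol D is a non-terminal. Add FIRST(D) \ {ε} = { '+', 'g', 'y' }
D is not nullable (ε ∉ FIRST(D)), so stop here.
FIRST(D D) = { '+', 'g', 'y' }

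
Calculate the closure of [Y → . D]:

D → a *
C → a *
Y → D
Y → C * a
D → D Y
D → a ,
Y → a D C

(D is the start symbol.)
To compute CLOSURE, for each item [A → α.Bβ] where B is a non-terminal, add [B → .γ] for all productions B → γ; repeat for the newly added items until nothing changes.

Start with: [Y → . D]
  [Y → . D] has the dot before D: add [D → . a *], [D → . D Y], [D → . a ,]
No further items can be added.

CLOSURE = { [D → . D Y], [D → . a *], [D → . a ,], [Y → . D] }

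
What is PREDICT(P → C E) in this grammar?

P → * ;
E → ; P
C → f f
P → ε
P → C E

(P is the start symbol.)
{ 'f' }

PREDICT(P → C E) = (FIRST(RHS) \ {ε}) ∪ (FOLLOW(P) if ε ∈ FIRST(RHS), i.e. RHS ⇒* ε)
FIRST(C) = { 'f' }
FIRST(C E) = { 'f' }
ε ∉ FIRST(C E), so FOLLOW(P) is not added.
PREDICT(P → C E) = { 'f' }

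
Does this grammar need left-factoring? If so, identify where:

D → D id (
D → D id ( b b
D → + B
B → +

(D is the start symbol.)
Yes, D has productions with common prefix 'D id ('

Left-factoring is needed when two productions for the same non-terminal
share a common prefix on the right-hand side.

Productions for D:
  D → D id (
  D → D id ( b b
  D → + B

Found common prefix 'D id (' in productions for D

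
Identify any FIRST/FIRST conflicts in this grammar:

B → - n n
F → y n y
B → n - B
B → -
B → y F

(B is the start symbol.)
A FIRST/FIRST conflict occurs when two productions N → α and N → β for the same non-terminal have FIRST(α) ∩ FIRST(β) ≠ ∅ (with ε ∈ FIRST of a nullable right-hand side, so two nullable alternatives also conflict).

Productions for B:
  B → - n n: FIRST = { '-' }
  B → n - B: FIRST = { 'n' }
  B → -: FIRST = { '-' }
  B → y F: FIRST = { 'y' }
F has only one production, so no FIRST/FIRST conflict is possible there.

Conflict for B: B → - n n and B → -
  Overlap: { '-' }

Answer: Yes. B → '-' n n / B → '-' on { '-' }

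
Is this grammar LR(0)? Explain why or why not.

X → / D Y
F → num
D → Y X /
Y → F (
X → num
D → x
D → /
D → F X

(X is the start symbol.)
A grammar is LR(0) if no state in the canonical LR(0) collection has:
  - both a shift item (dot before a terminal) and a complete item (shift-reduce conflict), or
  - two or more complete items (reduce-reduce conflict; the accept item [X' → X .] counts as a complete item here).

Augment with X' → X and build the canonical LR(0) collection (I0 = CLOSURE({[X' → . X]}), then GOTO on every symbol after a dot until no new states appear). It has 16 states:
  I0: { [X → . / D Y], [X → . num], [X' → . X] }  — shift
  I1: { [D → . /], [D → . F X], [D → . Y X /], [D → . x], [F → . num], [X → / . D Y], [Y → . F (] }  — shift
  I2: { [X' → X .] }  — accept
  I3: { [X → num .] }  — reduce
  I4: { [D → / .] }  — reduce
  I5: { [F → . num], [X → / D . Y], [Y → . F (] }  — shift
  I6: { [D → F . X], [X → . / D Y], [X → . num], [Y → F . (] }  — shift
  I7: { [D → Y . X /], [X → . / D Y], [X → . num] }  — shift
  I8: { [F → num .] }  — reduce
  I9: { [D → x .] }  — reduce
  I10: { [D → Y X . /] }  — shift
  I11: { [D → Y X / .] }  — reduce
  I12: { [Y → F ( .] }  — reduce
  I13: { [D → F X .] }  — reduce
  I14: { [Y → F . (] }  — shift
  I15: { [X → / D Y .] }  — reduce

Every state is either a pure shift/goto state or contains exactly one complete item and nothing to shift — no conflicts. The grammar is LR(0).

Answer: Yes, the grammar is LR(0)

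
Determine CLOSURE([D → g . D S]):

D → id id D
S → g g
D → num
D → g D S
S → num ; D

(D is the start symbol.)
{ [D → . g D S], [D → . id id D], [D → . num], [D → g . D S] }

To compute CLOSURE, for each item [A → α.Bβ] where B is a non-terminal, add [B → .γ] for all productions B → γ; repeat for the newly added items until nothing changes.

Start with: [D → g . D S]
  [D → g . D S] has the dot before D: add [D → . id id D], [D → . num], [D → . g D S]
No further items can be added.

CLOSURE = { [D → . g D S], [D → . id id D], [D → . num], [D → g . D S] }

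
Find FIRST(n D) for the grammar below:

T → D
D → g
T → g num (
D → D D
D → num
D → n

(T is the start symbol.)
To compute FIRST(n D), process the symbols left to right:
Symbol n is a terminal. Add 'n' and stop.
FIRST(n D) = { 'n' }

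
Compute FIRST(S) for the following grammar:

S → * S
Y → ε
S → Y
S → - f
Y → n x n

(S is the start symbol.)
FIRST sets of the other non-terminals involved (by the same procedure, iterated to a fixed point):
  FIRST(Y) = { 'n', ε }

From S → * S:
  - '*' is a terminal: add '*' and stop
From S → Y:
  - Y is a non-terminal: add FIRST(Y) \ {ε} = { 'n' }
    Y is nullable and nothing follows, so the whole right-hand side can vanish: ε ∈ FIRST(S)
From S → - f:
  - '-' is a terminal: add '-' and stop

Collecting: FIRST(S) = { '*', '-', 'n', ε }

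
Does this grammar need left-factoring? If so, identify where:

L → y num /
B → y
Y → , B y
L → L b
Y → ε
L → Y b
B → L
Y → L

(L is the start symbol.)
No, left-factoring is not needed

Left-factoring is needed when two productions for the same non-terminal
share a common prefix on the right-hand side.

Productions for L:
  L → y num /
  L → L b
  L → Y b
Productions for B:
  B → y
  B → L
Productions for Y:
  Y → , B y
  Y → ε
  Y → L

No common prefixes found.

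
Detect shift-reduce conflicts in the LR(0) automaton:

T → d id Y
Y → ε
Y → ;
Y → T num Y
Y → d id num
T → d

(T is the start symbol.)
Yes — I2: [T → d .] vs [T → d . id Y]; I3: [Y → .] vs [T → . d]; I7: [T → d .] vs [T → d . id Y]; I8: [Y → .] vs [T → . d]; I10: [Y → .] vs [T → . d]

A shift-reduce conflict occurs when an LR(0) state has both:
  - a complete (reduce) item [A → α .] (dot at the end), and
  - a shift item [B → β . c γ] (dot before a terminal).

Augment with T' → T and build the canonical LR(0) collection (I0 = CLOSURE({[T' → . T]}), then GOTO on every symbol after a dot until no new states appear). It has 12 states:
  I0: { [T → . d id Y], [T → . d], [T' → . T] }  — shift
  I1: { [T' → T .] }  — accept
  I2: { [T → d . id Y], [T → d .] }  — shift, reduce
  I3: { [T → . d id Y], [T → . d], [T → d id . Y], [Y → . ;], [Y → . T num Y], [Y → . d id num], [Y → .] }  — shift, reduce
  I4: { [Y → ; .] }  — reduce
  I5: { [Y → T . num Y] }  — shift
  I6: { [T → d id Y .] }  — reduce
  I7: { [T → d . id Y], [T → d .], [Y → d . id num] }  — shift, reduce
  I8: { [T → . d id Y], [T → . d], [T → d id . Y], [Y → . ;], [Y → . T num Y], [Y → . d id num], [Y → .], [Y → d id . num] }  — shift, reduce
  I9: { [Y → d id num .] }  — reduce
  I10: { [T → . d id Y], [T → . d], [Y → . ;], [Y → . T num Y], [Y → . d id num], [Y → .], [Y → T num . Y] }  — shift, reduce
  I11: { [Y → T num Y .] }  — reduce

I2 contains reduce item [T → d .] and shift item [T → d . id Y] — shift-reduce conflict.
I3 contains reduce item [Y → .] and shift items [T → . d], [T → . d id Y], [Y → . ;], [Y → . d id num] — shift-reduce conflict.
I7 contains reduce item [T → d .] and shift items [T → d . id Y], [Y → d . id num] — shift-reduce conflict.
I8 contains reduce item [Y → .] and shift items [T → . d], [T → . d id Y], [Y → . ;], [Y → . d id num], [Y → d id . num] — shift-reduce conflict.
I10 contains reduce item [Y → .] and shift items [T → . d], [T → . d id Y], [Y → . ;], [Y → . d id num] — shift-reduce conflict.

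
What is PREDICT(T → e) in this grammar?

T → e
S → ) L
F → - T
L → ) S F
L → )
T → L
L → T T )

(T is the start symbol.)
{ 'e' }

PREDICT(T → e) = (FIRST(RHS) \ {ε}) ∪ (FOLLOW(T) if ε ∈ FIRST(RHS), i.e. RHS ⇒* ε)
FIRST(e) = { 'e' }
ε ∉ FIRST(e), so FOLLOW(T) is not added.
PREDICT(T → e) = { 'e' }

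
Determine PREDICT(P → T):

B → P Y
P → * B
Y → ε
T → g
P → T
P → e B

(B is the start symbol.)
PREDICT(P → T) = (FIRST(RHS) \ {ε}) ∪ (FOLLOW(P) if ε ∈ FIRST(RHS), i.e. RHS ⇒* ε)
FIRST(T) = { 'g' }
FIRST(T) = { 'g' }
ε ∉ FIRST(T), so FOLLOW(P) is not added.
PREDICT(P → T) = { 'g' }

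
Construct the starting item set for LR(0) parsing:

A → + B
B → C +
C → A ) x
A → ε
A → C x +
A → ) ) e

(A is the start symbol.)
First, augment the grammar with A' → A
I₀ = CLOSURE({ [A' → . A] }):
  [A' → . A] has the dot before A: add [A → . + B], [A → .], [A → . C x +], [A → . ) ) e]
  [A → . C x +] has the dot before C: add [C → . A ) x]
No further items can be added.

I₀ = { [A → . ) ) e], [A → . + B], [A → . C x +], [A → .], [A' → . A], [C → . A ) x] }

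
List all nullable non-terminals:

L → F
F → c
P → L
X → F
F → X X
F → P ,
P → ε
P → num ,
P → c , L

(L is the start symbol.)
{ 'P' }

A non-terminal is nullable if it can derive ε (the empty string): either it has an ε-production, or it has a production whose right-hand side consists entirely of nullable non-terminals.

ε-productions: P → ε
So P is immediately nullable.
No further non-terminal can be added: every production for the remaining non-terminals contains a terminal or a non-nullable non-terminal.
Nullable = { 'P' }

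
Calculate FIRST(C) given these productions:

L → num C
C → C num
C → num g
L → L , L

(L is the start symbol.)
{ 'num' }

From C → C num:
  - C is the symbol being defined: contributes nothing new
    C is not nullable, so stop
From C → num g:
  - num is a terminal: add 'num' and stop

Collecting: FIRST(C) = { 'num' }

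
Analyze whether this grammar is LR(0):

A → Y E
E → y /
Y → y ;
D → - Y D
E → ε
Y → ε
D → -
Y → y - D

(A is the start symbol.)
No. Shift-reduce conflict between [Y → .] and [Y → . y - D]

A grammar is LR(0) if no state in the canonical LR(0) collection has:
  - both a shift item (dot before a terminal) and a complete item (shift-reduce conflict), or
  - two or more complete items (reduce-reduce conflict; the accept item [A' → A .] counts as a complete item here).

Augment with A' → A and build the canonical LR(0) collection (I0 = CLOSURE({[A' → . A]}), then GOTO on every symbol after a dot until no new states appear). It has 13 states:
  I0: { [A → . Y E], [A' → . A], [Y → . y - D], [Y → . y ;], [Y → .] }  — shift, reduce
  I1: { [A' → A .] }  — accept
  I2: { [A → Y . E], [E → . y /], [E → .] }  — shift, reduce
  I3: { [Y → y . - D], [Y → y . ;] }  — shift
  I4: { [D → . - Y D], [D → . -], [Y → y - . D] }  — shift
  I5: { [Y → y ; .] }  — reduce
  I6: { [D → - . Y D], [D → - .], [Y → . y - D], [Y → . y ;], [Y → .] }  — shift, 2 reduces
  I7: { [Y → y - D .] }  — reduce
  I8: { [D → - Y . D], [D → . - Y D], [D → . -] }  — shift
  I9: { [D → - Y D .] }  — reduce
  I10: { [A → Y E .] }  — reduce
  I11: { [E → y . /] }  — shift
  I12: { [E → y / .] }  — reduce

Conflict in state I0:
  Shift-reduce conflict between [Y → .] and [Y → . y - D]
So the grammar is NOT LR(0).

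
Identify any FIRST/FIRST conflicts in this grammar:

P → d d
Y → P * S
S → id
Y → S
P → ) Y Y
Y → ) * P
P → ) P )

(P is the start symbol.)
Yes. P → ')' Y Y / P → ')' P ')' on { ')' }; Y → P '*' S / Y → ')' '*' P on { ')' }

A FIRST/FIRST conflict occurs when two productions N → α and N → β for the same non-terminal have FIRST(α) ∩ FIRST(β) ≠ ∅ (with ε ∈ FIRST of a nullable right-hand side, so two nullable alternatives also conflict).

FIRST sets of the non-terminals at (or reachable through a nullable prefix from) the front of some alternative:
  FIRST(P) = { ')', 'd' }
  FIRST(S) = { 'id' }

Productions for P:
  P → d d: FIRST = { 'd' }
  P → ) Y Y: FIRST = { ')' }
  P → ) P ): FIRST = { ')' }
Productions for Y:
  Y → P * S: FIRST = { ')', 'd' }
  Y → S: FIRST = { 'id' }
  Y → ) * P: FIRST = { ')' }
S has only one production, so no FIRST/FIRST conflict is possible there.

Conflict for P: P → ) Y Y and P → ) P )
  Overlap: { ')' }
Conflict for Y: Y → P * S and Y → ) * P
  Overlap: { ')' }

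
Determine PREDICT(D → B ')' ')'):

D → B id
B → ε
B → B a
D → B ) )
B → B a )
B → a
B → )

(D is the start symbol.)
PREDICT(D → B ')' ')') = (FIRST(RHS) \ {ε}) ∪ (FOLLOW(D) if ε ∈ FIRST(RHS), i.e. RHS ⇒* ε)
FIRST(B) = { ')', 'a', ε }
FIRST(B ')' ')') = { ')', 'a' }
ε ∉ FIRST(B ')' ')'), so FOLLOW(D) is not added.
PREDICT(D → B ')' ')') = { ')', 'a' }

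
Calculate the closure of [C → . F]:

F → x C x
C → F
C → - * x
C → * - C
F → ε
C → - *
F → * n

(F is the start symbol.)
{ [C → . F], [F → . * n], [F → . x C x], [F → .] }

To compute CLOSURE, for each item [A → α.Bβ] where B is a non-terminal, add [B → .γ] for all productions B → γ; repeat for the newly added items until nothing changes.

Start with: [C → . F]
  [C → . F] has the dot before F: add [F → . x C x], [F → .], [F → . * n]
No further items can be added.

CLOSURE = { [C → . F], [F → . * n], [F → . x C x], [F → .] }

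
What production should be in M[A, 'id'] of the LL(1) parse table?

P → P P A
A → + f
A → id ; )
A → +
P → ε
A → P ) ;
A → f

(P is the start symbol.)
To find M[A, 'id'], we find productions for A where 'id' is in the predict set (PREDICT(N → α) = (FIRST(α) \ {ε}) ∪ (FOLLOW(N) if α ⇒* ε)).

Relevant sets:
  FIRST(P) = { ')', '+', 'f', 'id', ε }

A → + f: PREDICT = { '+' }
A → id ; ): PREDICT = { 'id' }
  'id' is in predict set, so this production goes in M[A, 'id']
A → +: PREDICT = { '+' }
A → P ) ;: PREDICT = { ')', '+', 'f', 'id' }
  'id' is in predict set, so this production goes in M[A, 'id']
A → f: PREDICT = { 'f' }

M[A, 'id'] = A → id ; ), A → P ) ;  (a multiply-defined cell — the grammar is not LL(1))

Answer: A → id ; ), A → P ) ;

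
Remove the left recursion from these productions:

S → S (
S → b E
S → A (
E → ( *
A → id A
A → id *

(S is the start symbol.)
S → b E S'
S → A ( S'
S' → ( S'
S' → ε
E → ( *
A → id A
A → id *

S is directly left-recursive. The standard transformation for
  A → A α₁ | ... | A α_m | β₁ | ... | β_n
is
  A  → β₁ A' | ... | β_n A'
  A' → α₁ A' | ... | α_m A' | ε

S → b E becomes S → b E S'
S → A ( becomes S → A ( S'
S → S ( becomes S' → ( S'
Add S' → ε

Productions for other non-terminals are unchanged:
  E → ( *
  A → id A
  A → id *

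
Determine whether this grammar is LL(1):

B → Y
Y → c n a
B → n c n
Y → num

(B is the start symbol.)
Yes, the grammar is LL(1).

Relevant sets:
  FIRST(Y) = { 'c', 'num' }

For B:
  PREDICT(B → Y) = { 'c', 'num' }
  PREDICT(B → n c n) = { 'n' }
For Y:
  PREDICT(Y → c n a) = { 'c' }
  PREDICT(Y → num) = { 'num' }

All predict sets are disjoint. The grammar IS LL(1).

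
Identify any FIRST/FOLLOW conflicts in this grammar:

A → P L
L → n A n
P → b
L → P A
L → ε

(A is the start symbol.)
Yes. L → n A n with FOLLOW(L) on { 'n' }

A FIRST/FOLLOW conflict occurs when a non-terminal N has a nullable alternative N → β (β ⇒* ε) and another alternative N → α with FIRST(α) ∩ FOLLOW(N) ≠ ∅: on such a lookahead the parser cannot decide between expanding α and letting N vanish via β.

Nullable non-terminals: L.
FIRST sets used below: FIRST(P) = { 'b' }

L: nullable alternative(s) L → ε; FOLLOW(L) = { $, 'n' }
  L → n A n: FIRST \ {ε} = { 'n' } — overlaps FOLLOW(L) on { 'n' }: CONFLICT
  L → P A: FIRST \ {ε} = { 'b' } — disjoint from FOLLOW(L)
  L → ε: FIRST \ {ε} = { } — this is the only nullable alternative, skip

A, P have no nullable alternative, so no FIRST/FOLLOW check is needed there.

So the grammar has 1 FIRST/FOLLOW conflict (marked CONFLICT above).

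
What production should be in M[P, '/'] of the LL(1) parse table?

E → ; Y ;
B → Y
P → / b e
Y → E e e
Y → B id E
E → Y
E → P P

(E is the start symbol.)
P → / b e

To find M[P, '/'], we find productions for P where '/' is in the predict set (PREDICT(N → α) = (FIRST(α) \ {ε}) ∪ (FOLLOW(N) if α ⇒* ε)).

P → / b e: PREDICT = { '/' }
  '/' is in predict set, so this production goes in M[P, '/']

M[P, '/'] = P → / b e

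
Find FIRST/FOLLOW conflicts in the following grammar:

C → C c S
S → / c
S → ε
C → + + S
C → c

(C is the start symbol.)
No FIRST/FOLLOW conflicts.

Nullable non-terminals: S.

S: nullable alternative(s) S → ε; FOLLOW(S) = { $, 'c' }
  S → / c: FIRST \ {ε} = { '/' } — disjoint from FOLLOW(S)
  S → ε: FIRST \ {ε} = { } — this is the only nullable alternative, skip

C has no nullable alternative, so no FIRST/FOLLOW check is needed there.

No FIRST/FOLLOW conflicts found.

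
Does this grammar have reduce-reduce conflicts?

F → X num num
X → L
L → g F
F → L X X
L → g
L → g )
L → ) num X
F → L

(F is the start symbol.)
Yes — I3: [F → L .] vs [X → L .]

A reduce-reduce conflict occurs when an LR(0) state has two complete items [A → α .] and [B → β .] — both call for a reduction, and with no lookahead the parser cannot choose between them.

Augment with F' → F and build the canonical LR(0) collection (I0 = CLOSURE({[F' → . F]}), then GOTO on every symbol after a dot until no new states appear). It has 15 states:
  I0: { [F → . L X X], [F → . L], [F → . X num num], [F' → . F], [L → . ) num X], [L → . g )], [L → . g F], [L → . g], [X → . L] }  — shift
  I1: { [L → ) . num X] }  — shift
  I2: { [F' → F .] }  — accept
  I3: { [F → L . X X], [F → L .], [L → . ) num X], [L → . g )], [L → . g F], [L → . g], [X → . L], [X → L .] }  — shift, 2 reduces
  I4: { [F → X . num num] }  — shift
  I5: { [F → . L X X], [F → . L], [F → . X num num], [L → . ) num X], [L → . g )], [L → . g F], [L → . g], [L → g . )], [L → g . F], [L → g .], [X → . L] }  — shift, reduce
  I6: { [L → ) . num X], [L → g ) .] }  — shift, reduce
  I7: { [L → g F .] }  — reduce
  I8: { [L → ) num . X], [L → . ) num X], [L → . g )], [L → . g F], [L → . g], [X → . L] }  — shift
  I9: { [X → L .] }  — reduce
  I10: { [L → ) num X .] }  — reduce
  I11: { [F → X num . num] }  — shift
  I12: { [F → X num num .] }  — reduce
  I13: { [F → L X . X], [L → . ) num X], [L → . g )], [L → . g F], [L → . g], [X → . L] }  — shift
  I14: { [F → L X X .] }  — reduce

I3 contains complete items [F → L .], [X → L .] — reduce-reduce conflict.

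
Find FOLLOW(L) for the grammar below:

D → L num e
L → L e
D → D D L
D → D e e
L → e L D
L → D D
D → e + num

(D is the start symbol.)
{ $, 'e', 'num' }

To compute FOLLOW(L), find every occurrence of L on a right-hand side N → α L β: add FIRST(β) \ {ε}, and if β is empty or nullable also add FOLLOW(N). Iterate to a fixed point.

In D → L num e: L is followed by num e, add FIRST(num e) \ {ε} = { 'num' }
In L → L e: L is followed by e, add FIRST(e) \ {ε} = { 'e' }
In D → D D L: L is at the end, add FOLLOW(D)
In L → e L D: L is followed by D, add FIRST(D) \ {ε} = { 'e' }

The FOLLOW sets referred to above (computed the same way, to a fixed point):
  FOLLOW(D) = { $, 'e', 'num' }

Taking the union: FOLLOW(L) = { $, 'e', 'num' }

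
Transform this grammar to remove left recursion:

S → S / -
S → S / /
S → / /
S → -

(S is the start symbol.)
S is directly left-recursive. The standard transformation for
  A → A α₁ | ... | A α_m | β₁ | ... | β_n
is
  A  → β₁ A' | ... | β_n A'
  A' → α₁ A' | ... | α_m A' | ε

S → / / becomes S → / / S'
S → - becomes S → - S'
S → S / - becomes S' → / - S'
S → S / / becomes S' → / / S'
Add S' → ε

Resulting grammar:
S → / / S'
S → - S'
S' → / - S'
S' → / / S'
S' → ε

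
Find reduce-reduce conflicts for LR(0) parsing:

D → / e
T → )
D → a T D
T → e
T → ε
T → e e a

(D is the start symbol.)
Augment with D' → D and build the canonical LR(0) collection (I0 = CLOSURE({[D' → . D]}), then GOTO on every symbol after a dot until no new states appear). It has 11 states:
  I0: { [D → . / e], [D → . a T D], [D' → . D] }  — shift
  I1: { [D → / . e] }  — shift
  I2: { [D' → D .] }  — accept
  I3: { [D → a . T D], [T → . )], [T → . e e a], [T → . e], [T → .] }  — shift, reduce
  I4: { [T → ) .] }  — reduce
  I5: { [D → . / e], [D → . a T D], [D → a T . D] }  — shift
  I6: { [T → e . e a], [T → e .] }  — shift, reduce
  I7: { [T → e e . a] }  — shift
  I8: { [T → e e a .] }  — reduce
  I9: { [D → a T D .] }  — reduce
  I10: { [D → / e .] }  — reduce

No state contains more than one complete item.

Answer: No reduce-reduce conflicts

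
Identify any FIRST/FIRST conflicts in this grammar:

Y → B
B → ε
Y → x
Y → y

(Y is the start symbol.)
FIRST sets of the non-terminals at (or reachable through a nullable prefix from) the front of some alternative:
  FIRST(B) = { ε }

Productions for Y:
  Y → B: FIRST = { ε }
  Y → x: FIRST = { 'x' }
  Y → y: FIRST = { 'y' }
B has only one production, so no FIRST/FIRST conflict is possible there.

All alternatives of each non-terminal have pairwise disjoint FIRST sets.

Answer: No FIRST/FIRST conflicts.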